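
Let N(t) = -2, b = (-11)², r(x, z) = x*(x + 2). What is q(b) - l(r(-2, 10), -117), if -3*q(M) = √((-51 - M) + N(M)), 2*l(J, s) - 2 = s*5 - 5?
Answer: 294 - I*√174/3 ≈ 294.0 - 4.397*I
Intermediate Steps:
r(x, z) = x*(2 + x)
l(J, s) = -3/2 + 5*s/2 (l(J, s) = 1 + (s*5 - 5)/2 = 1 + (5*s - 5)/2 = 1 + (-5 + 5*s)/2 = 1 + (-5/2 + 5*s/2) = -3/2 + 5*s/2)
b = 121
q(M) = -√(-53 - M)/3 (q(M) = -√((-51 - M) - 2)/3 = -√(-53 - M)/3)
q(b) - l(r(-2, 10), -117) = -√(-53 - 1*121)/3 - (-3/2 + (5/2)*(-117)) = -√(-53 - 121)/3 - (-3/2 - 585/2) = -I*√174/3 - 1*(-294) = -I*√174/3 + 294 = 294 - I*√174/3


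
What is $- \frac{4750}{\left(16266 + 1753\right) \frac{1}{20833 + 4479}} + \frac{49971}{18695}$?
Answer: $- \frac{2246836812551}{336865205} \approx -6669.8$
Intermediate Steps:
$- \frac{4750}{\left(16266 + 1753\right) \frac{1}{20833 + 4479}} + \frac{49971}{18695} = - \frac{4750}{18019 \cdot \frac{1}{25312}} + 49971 \cdot \frac{1}{18695} = - \frac{4750}{18019 \cdot \frac{1}{25312}} + \frac{49971}{18695} = - \frac{4750}{\frac{18019}{25312}} + \frac{49971}{18695} = \left(-4750\right) \frac{25312}{18019} + \frac{49971}{18695} = - \frac{120232000}{18019} + \frac{49971}{18695} = - \frac{2246836812551}{336865205}$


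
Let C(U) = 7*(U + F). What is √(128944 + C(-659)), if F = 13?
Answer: √124422 ≈ 352.73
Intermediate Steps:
C(U) = 91 + 7*U (C(U) = 7*(U + 13) = 7*(13 + U) = 91 + 7*U)
√(128944 + C(-659)) = √(128944 + (91 + 7*(-659))) = √(128944 + (91 - 4613)) = √(128944 - 4522) = √124422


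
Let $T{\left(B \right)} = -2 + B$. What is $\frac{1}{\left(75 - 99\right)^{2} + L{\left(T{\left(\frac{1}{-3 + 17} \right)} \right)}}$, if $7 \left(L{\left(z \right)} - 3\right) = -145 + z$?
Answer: $\frac{98}{54685} \approx 0.0017921$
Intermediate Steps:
$L{\left(z \right)} = - \frac{124}{7} + \frac{z}{7}$ ($L{\left(z \right)} = 3 + \frac{-145 + z}{7} = 3 + \left(- \frac{145}{7} + \frac{z}{7}\right) = - \frac{124}{7} + \frac{z}{7}$)
$\frac{1}{\left(75 - 99\right)^{2} + L{\left(T{\left(\frac{1}{-3 + 17} \right)} \right)}} = \frac{1}{\left(75 - 99\right)^{2} - \left(\frac{124}{7} - \frac{-2 + \frac{1}{-3 + 17}}{7}\right)} = \frac{1}{\left(-24\right)^{2} - \left(\frac{124}{7} - \frac{-2 + \frac{1}{14}}{7}\right)} = \frac{1}{576 - \left(\frac{124}{7} - \frac{-2 + \frac{1}{14}}{7}\right)} = \frac{1}{576 + \left(- \frac{124}{7} + \frac{1}{7} \left(- \frac{27}{14}\right)\right)} = \frac{1}{576 - \frac{1763}{98}} = \frac{1}{\frac{54685}{98}} = \frac{98}{54685}$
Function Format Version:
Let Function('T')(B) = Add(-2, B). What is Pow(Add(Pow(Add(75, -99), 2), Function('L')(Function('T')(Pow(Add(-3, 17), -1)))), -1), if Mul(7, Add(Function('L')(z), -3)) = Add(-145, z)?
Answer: Rational(98, 54685) ≈ 0.0017921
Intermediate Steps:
Function('L')(z) = Add(Rational(-124, 7), Mul(Rational(1, 7), z)) (Function('L')(z) = Add(3, Mul(Rational(1, 7), Add(-145, z))) = Add(3, Add(Rational(-145, 7), Mul(Rational(1, 7), z))) = Add(Rational(-124, 7), Mul(Rational(1, 7), z)))
Pow(Add(Pow(Add(75, -99), 2), Function('L')(Function('T')(Pow(Add(-3, 17), -1)))), -1) = Pow(Add(Pow(Add(75, -99), 2), Add(Rational(-124, 7), Mul(Rational(1, 7), Add(-2, Pow(Add(-3, 17), -1))))), -1) = Pow(Add(Pow(-24, 2), Add(Rational(-124, 7), Mul(Rational(1, 7), Add(-2, Pow(14, -1))))), -1) = Pow(Add(576, Add(Rational(-124, 7), Mul(Rational(1, 7), Add(-2, Rational(1, 14))))), -1) = Pow(Add(576, Add(Rational(-124, 7), Mul(Rational(1, 7), Rational(-27, 14)))), -1) = Pow(Add(576, Add(Rational(-124, 7), Rational(-27, 98))), -1) = Pow(Add(576, Rational(-1763, 98)), -1) = Pow(Rational(54685, 98), -1) = Rational(98, 54685)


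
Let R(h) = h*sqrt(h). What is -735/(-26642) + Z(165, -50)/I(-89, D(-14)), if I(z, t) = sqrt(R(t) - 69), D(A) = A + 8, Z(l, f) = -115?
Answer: 105/3806 - 115*sqrt(3)/(3*sqrt(-23 - 2*I*sqrt(6))) ≈ -1.4065 - 13.616*I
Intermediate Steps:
R(h) = h**(3/2)
D(A) = 8 + A
I(z, t) = sqrt(-69 + t**(3/2)) (I(z, t) = sqrt(t**(3/2) - 69) = sqrt(-69 + t**(3/2)))
-735/(-26642) + Z(165, -50)/I(-89, D(-14)) = -735/(-26642) - 115/sqrt(-69 + (8 - 14)**(3/2)) = -735*(-1/26642) - 115/sqrt(-69 + (-6)**(3/2)) = 105/3806 - 115/sqrt(-69 - 6*I*sqrt(6))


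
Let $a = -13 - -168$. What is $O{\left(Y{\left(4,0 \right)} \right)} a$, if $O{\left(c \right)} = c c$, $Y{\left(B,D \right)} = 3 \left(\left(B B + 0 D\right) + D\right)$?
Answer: $357120$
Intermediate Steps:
$Y{\left(B,D \right)} = 3 D + 3 B^{2}$ ($Y{\left(B,D \right)} = 3 \left(\left(B^{2} + 0\right) + D\right) = 3 \left(B^{2} + D\right) = 3 \left(D + B^{2}\right) = 3 D + 3 B^{2}$)
$O{\left(c \right)} = c^{2}$
$a = 155$ ($a = -13 + 168 = 155$)
$O{\left(Y{\left(4,0 \right)} \right)} a = \left(3 \cdot 0 + 3 \cdot 4^{2}\right)^{2} \cdot 155 = \left(0 + 3 \cdot 16\right)^{2} \cdot 155 = \left(0 + 48\right)^{2} \cdot 155 = 48^{2} \cdot 155 = 2304 \cdot 155 = 357120$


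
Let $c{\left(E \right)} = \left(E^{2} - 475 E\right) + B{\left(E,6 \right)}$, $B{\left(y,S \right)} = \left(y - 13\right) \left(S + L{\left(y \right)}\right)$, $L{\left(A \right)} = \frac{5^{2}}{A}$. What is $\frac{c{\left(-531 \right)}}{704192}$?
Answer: $\frac{140966591}{186962976} \approx 0.75398$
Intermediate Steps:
$L{\left(A \right)} = \frac{25}{A}$
$B{\left(y,S \right)} = \left(-13 + y\right) \left(S + \frac{25}{y}\right)$ ($B{\left(y,S \right)} = \left(y - 13\right) \left(S + \frac{25}{y}\right) = \left(-13 + y\right) \left(S + \frac{25}{y}\right)$)
$c{\left(E \right)} = -53 + E^{2} - 469 E - \frac{325}{E}$ ($c{\left(E \right)} = \left(E^{2} - 475 E\right) + \left(25 - \frac{325}{E} - 78 + 6 E\right) = \left(E^{2} - 475 E\right) - \left(53 - 6 E + \frac{325}{E}\right) = -53 + E^{2} - 469 E - \frac{325}{E}$)
$\frac{c{\left(-531 \right)}}{704192} = \frac{-53 + \left(-531\right)^{2} - -249039 - \frac{325}{-531}}{704192} = \left(-53 + 281961 + 249039 - - \frac{325}{531}\right) \frac{1}{704192} = \left(-53 + 281961 + 249039 + \frac{325}{531}\right) \frac{1}{704192} = \frac{281933182}{531} \cdot \frac{1}{704192} = \frac{140966591}{186962976}$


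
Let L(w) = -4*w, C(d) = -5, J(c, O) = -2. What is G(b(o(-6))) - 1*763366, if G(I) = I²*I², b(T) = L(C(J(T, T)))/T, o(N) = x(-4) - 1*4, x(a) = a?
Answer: -12213231/16 ≈ -7.6333e+5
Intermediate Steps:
o(N) = -8 (o(N) = -4 - 1*4 = -4 - 4 = -8)
b(T) = 20/T (b(T) = (-4*(-5))/T = 20/T)
G(I) = I⁴
G(b(o(-6))) - 1*763366 = (20/(-8))⁴ - 1*763366 = (20*(-⅛))⁴ - 763366 = (-5/2)⁴ - 763366 = 625/16 - 763366 = -12213231/16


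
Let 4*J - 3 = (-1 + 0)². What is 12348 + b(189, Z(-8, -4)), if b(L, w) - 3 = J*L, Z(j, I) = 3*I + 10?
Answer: 12540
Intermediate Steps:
Z(j, I) = 10 + 3*I
J = 1 (J = ¾ + (-1 + 0)²/4 = ¾ + (¼)*(-1)² = ¾ + (¼)*1 = ¾ + ¼ = 1)
b(L, w) = 3 + L (b(L, w) = 3 + 1*L = 3 + L)
12348 + b(189, Z(-8, -4)) = 12348 + (3 + 189) = 12348 + 192 = 12540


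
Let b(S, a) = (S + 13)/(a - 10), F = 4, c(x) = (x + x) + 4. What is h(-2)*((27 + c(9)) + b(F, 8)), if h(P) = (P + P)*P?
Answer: 324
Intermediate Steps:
c(x) = 4 + 2*x (c(x) = 2*x + 4 = 4 + 2*x)
h(P) = 2*P² (h(P) = (2*P)*P = 2*P²)
b(S, a) = (13 + S)/(-10 + a)
h(-2)*((27 + c(9)) + b(F, 8)) = (2*(-2)²)*((27 + (4 + 2*9)) + (13 + 4)/(-10 + 8)) = (2*4)*((27 + (4 + 18)) + 17/(-2)) = 8*((27 + 22) - ½*17) = 8*(49 - 17/2) = 8*(81/2) = 324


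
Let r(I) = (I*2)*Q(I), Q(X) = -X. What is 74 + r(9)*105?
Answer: -16936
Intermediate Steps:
r(I) = -2*I**2 (r(I) = (I*2)*(-I) = (2*I)*(-I) = -2*I**2)
74 + r(9)*105 = 74 - 2*9**2*105 = 74 - 2*81*105 = 74 - 162*105 = 74 - 17010 = -16936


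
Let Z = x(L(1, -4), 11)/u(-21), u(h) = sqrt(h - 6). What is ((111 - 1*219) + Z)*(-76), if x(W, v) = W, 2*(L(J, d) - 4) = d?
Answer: 8208 + 152*I*sqrt(3)/9 ≈ 8208.0 + 29.252*I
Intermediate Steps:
L(J, d) = 4 + d/2
u(h) = sqrt(-6 + h)
Z = -2*I*sqrt(3)/9 (Z = (4 + (1/2)*(-4))/(sqrt(-6 - 21)) = (4 - 2)/(sqrt(-27)) = 2/((3*I*sqrt(3))) = 2*(-I*sqrt(3)/9) = -2*I*sqrt(3)/9 ≈ -0.3849*I)
((111 - 1*219) + Z)*(-76) = ((111 - 1*219) - 2*I*sqrt(3)/9)*(-76) = ((111 - 219) - 2*I*sqrt(3)/9)*(-76) = (-108 - 2*I*sqrt(3)/9)*(-76) = 8208 + 152*I*sqrt(3)/9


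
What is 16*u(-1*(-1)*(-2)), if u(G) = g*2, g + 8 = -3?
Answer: -352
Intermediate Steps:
g = -11 (g = -8 - 3 = -11)
u(G) = -22 (u(G) = -11*2 = -22)
16*u(-1*(-1)*(-2)) = 16*(-22) = -352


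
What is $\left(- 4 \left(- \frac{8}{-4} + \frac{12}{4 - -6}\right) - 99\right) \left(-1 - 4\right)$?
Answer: $559$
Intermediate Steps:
$\left(- 4 \left(- \frac{8}{-4} + \frac{12}{4 - -6}\right) - 99\right) \left(-1 - 4\right) = \left(- 4 \left(\left(-8\right) \left(- \frac{1}{4}\right) + \frac{12}{4 + 6}\right) - 99\right) \left(-5\right) = \left(- 4 \left(2 + \frac{12}{10}\right) - 99\right) \left(-5\right) = \left(- 4 \left(2 + 12 \cdot \frac{1}{10}\right) - 99\right) \left(-5\right) = \left(- 4 \left(2 + \frac{6}{5}\right) - 99\right) \left(-5\right) = \left(\left(-4\right) \frac{16}{5} - 99\right) \left(-5\right) = \left(- \frac{64}{5} - 99\right) \left(-5\right) = \left(- \frac{559}{5}\right) \left(-5\right) = 559$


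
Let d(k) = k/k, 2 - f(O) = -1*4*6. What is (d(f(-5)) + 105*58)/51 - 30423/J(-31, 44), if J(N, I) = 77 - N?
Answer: -99305/612 ≈ -162.26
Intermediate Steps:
f(O) = 26 (f(O) = 2 - (-1*4)*6 = 2 - (-4)*6 = 2 - 1*(-24) = 2 + 24 = 26)
d(k) = 1
(d(f(-5)) + 105*58)/51 - 30423/J(-31, 44) = (1 + 105*58)/51 - 30423/(77 - 1*(-31)) = (1 + 6090)*(1/51) - 30423/(77 + 31) = 6091*(1/51) - 30423/108 = 6091/51 - 30423*1/108 = 6091/51 - 10141/36 = -99305/612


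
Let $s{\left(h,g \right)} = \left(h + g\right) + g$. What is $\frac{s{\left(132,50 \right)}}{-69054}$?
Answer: $- \frac{116}{34527} \approx -0.0033597$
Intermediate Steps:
$s{\left(h,g \right)} = h + 2 g$ ($s{\left(h,g \right)} = \left(g + h\right) + g = h + 2 g$)
$\frac{s{\left(132,50 \right)}}{-69054} = \frac{132 + 2 \cdot 50}{-69054} = \left(132 + 100\right) \left(- \frac{1}{69054}\right) = 232 \left(- \frac{1}{69054}\right) = - \frac{116}{34527}$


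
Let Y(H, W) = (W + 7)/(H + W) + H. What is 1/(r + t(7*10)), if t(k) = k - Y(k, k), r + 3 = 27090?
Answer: 20/541729 ≈ 3.6919e-5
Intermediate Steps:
Y(H, W) = H + (7 + W)/(H + W) (Y(H, W) = (7 + W)/(H + W) + H = H + (7 + W)/(H + W))
r = 27087 (r = -3 + 27090 = 27087)
t(k) = k - (7 + k + 2*k**2)/(2*k) (t(k) = k - (7 + k + k**2 + k*k)/(k + k) = k - (7 + k + k**2 + k**2)/(2*k) = k - 1/(2*k)*(7 + k + 2*k**2) = k - (7 + k + 2*k**2)/(2*k))
1/(r + t(7*10)) = 1/(27087 + (-7 - 7*10)/(2*((7*10)))) = 1/(27087 + (1/2)*(-7 - 1*70)/70) = 1/(27087 + (1/2)*(1/70)*(-7 - 70)) = 1/(27087 + (1/2)*(1/70)*(-77)) = 1/(27087 - 11/20) = 1/(541729/20) = 20/541729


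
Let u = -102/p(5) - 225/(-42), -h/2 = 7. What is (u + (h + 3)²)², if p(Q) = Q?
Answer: 55011889/4900 ≈ 11227.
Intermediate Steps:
h = -14 (h = -2*7 = -14)
u = -1053/70 (u = -102/5 - 225/(-42) = -102*⅕ - 225*(-1/42) = -102/5 + 75/14 = -1053/70 ≈ -15.043)
(u + (h + 3)²)² = (-1053/70 + (-14 + 3)²)² = (-1053/70 + (-11)²)² = (-1053/70 + 121)² = (7417/70)² = 55011889/4900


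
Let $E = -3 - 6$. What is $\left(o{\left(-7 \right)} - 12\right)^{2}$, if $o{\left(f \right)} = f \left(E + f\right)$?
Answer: $10000$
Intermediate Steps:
$E = -9$ ($E = -3 - 6 = -9$)
$o{\left(f \right)} = f \left(-9 + f\right)$
$\left(o{\left(-7 \right)} - 12\right)^{2} = \left(- 7 \left(-9 - 7\right) - 12\right)^{2} = \left(\left(-7\right) \left(-16\right) - 12\right)^{2} = \left(112 - 12\right)^{2} = 100^{2} = 10000$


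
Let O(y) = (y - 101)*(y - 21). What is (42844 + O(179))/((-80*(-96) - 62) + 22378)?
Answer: 13792/7499 ≈ 1.8392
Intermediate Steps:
O(y) = (-101 + y)*(-21 + y)
(42844 + O(179))/((-80*(-96) - 62) + 22378) = (42844 + (2121 + 179² - 122*179))/((-80*(-96) - 62) + 22378) = (42844 + (2121 + 32041 - 21838))/((7680 - 62) + 22378) = (42844 + 12324)/(7618 + 22378) = 55168/29996 = 55168*(1/29996) = 13792/7499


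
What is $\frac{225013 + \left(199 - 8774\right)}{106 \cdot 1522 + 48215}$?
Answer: $\frac{72146}{69849} \approx 1.0329$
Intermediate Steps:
$\frac{225013 + \left(199 - 8774\right)}{106 \cdot 1522 + 48215} = \frac{225013 + \left(199 - 8774\right)}{161332 + 48215} = \frac{225013 - 8575}{209547} = 216438 \cdot \frac{1}{209547} = \frac{72146}{69849}$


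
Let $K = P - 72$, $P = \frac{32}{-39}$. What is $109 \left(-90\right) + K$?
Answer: $- \frac{385430}{39} \approx -9882.8$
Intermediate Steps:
$P = - \frac{32}{39}$ ($P = 32 \left(- \frac{1}{39}\right) = - \frac{32}{39} \approx -0.82051$)
$K = - \frac{2840}{39}$ ($K = - \frac{32}{39} - 72 = - \frac{2840}{39} \approx -72.821$)
$109 \left(-90\right) + K = 109 \left(-90\right) - \frac{2840}{39} = -9810 - \frac{2840}{39} = - \frac{385430}{39}$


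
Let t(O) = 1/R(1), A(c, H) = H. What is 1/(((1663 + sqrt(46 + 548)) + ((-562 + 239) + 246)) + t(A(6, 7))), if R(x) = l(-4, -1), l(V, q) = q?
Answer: 1585/2511631 - 3*sqrt(66)/2511631 ≈ 0.00062136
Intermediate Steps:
R(x) = -1
t(O) = -1 (t(O) = 1/(-1) = -1)
1/(((1663 + sqrt(46 + 548)) + ((-562 + 239) + 246)) + t(A(6, 7))) = 1/(((1663 + sqrt(46 + 548)) + ((-562 + 239) + 246)) - 1) = 1/(((1663 + sqrt(594)) + (-323 + 246)) - 1) = 1/(((1663 + 3*sqrt(66)) - 77) - 1) = 1/((1586 + 3*sqrt(66)) - 1) = 1/(1585 + 3*sqrt(66))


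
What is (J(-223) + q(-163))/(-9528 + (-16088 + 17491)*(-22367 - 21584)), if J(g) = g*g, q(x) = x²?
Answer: -76298/61672781 ≈ -0.0012371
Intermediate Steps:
J(g) = g²
(J(-223) + q(-163))/(-9528 + (-16088 + 17491)*(-22367 - 21584)) = ((-223)² + (-163)²)/(-9528 + (-16088 + 17491)*(-22367 - 21584)) = (49729 + 26569)/(-9528 + 1403*(-43951)) = 76298/(-9528 - 61663253) = 76298/(-61672781) = 76298*(-1/61672781) = -76298/61672781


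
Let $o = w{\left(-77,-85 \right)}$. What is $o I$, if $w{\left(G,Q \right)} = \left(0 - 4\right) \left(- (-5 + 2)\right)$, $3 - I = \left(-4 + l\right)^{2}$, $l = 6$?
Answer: $12$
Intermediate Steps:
$I = -1$ ($I = 3 - \left(-4 + 6\right)^{2} = 3 - 2^{2} = 3 - 4 = -1$)
$w{\left(G,Q \right)} = -12$ ($w{\left(G,Q \right)} = - 4 \left(\left(-1\right) \left(-3\right)\right) = \left(-4\right) 3 = -12$)
$o = -12$
$o I = \left(-12\right) \left(-1\right) = 12$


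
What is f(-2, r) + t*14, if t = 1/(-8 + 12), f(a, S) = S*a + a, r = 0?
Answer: 3/2 ≈ 1.5000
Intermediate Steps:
f(a, S) = a + S*a
t = 1/4 ≈ 0.25000
f(-2, r) + t*14 = -2*(1 + 0) + (1/4)*14 = -2*1 + 7/2 = -2 + 7/2 = 3/2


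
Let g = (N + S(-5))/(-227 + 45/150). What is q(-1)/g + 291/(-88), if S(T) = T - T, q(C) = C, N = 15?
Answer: 77923/6600 ≈ 11.807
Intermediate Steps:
S(T) = 0
g = -150/2267 (g = (15 + 0)/(-227 + 45/150) = 15/(-227 + 45*(1/150)) = 15/(-227 + 3/10) = 15/(-2267/10) = 15*(-10/2267) = -150/2267 ≈ -0.066167)
q(-1)/g + 291/(-88) = -1/(-150/2267) + 291/(-88) = -1*(-2267/150) + 291*(-1/88) = 2267/150 - 291/88 = 77923/6600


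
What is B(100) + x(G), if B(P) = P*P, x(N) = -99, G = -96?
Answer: 9901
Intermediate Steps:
B(P) = P**2
B(100) + x(G) = 100**2 - 99 = 10000 - 99 = 9901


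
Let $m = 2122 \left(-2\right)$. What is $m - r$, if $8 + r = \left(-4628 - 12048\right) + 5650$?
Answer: $6790$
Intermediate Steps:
$m = -4244$
$r = -11034$ ($r = -8 + \left(\left(-4628 - 12048\right) + 5650\right) = -8 + \left(-16676 + 5650\right) = -8 - 11026 = -11034$)
$m - r = -4244 - -11034 = -4244 + 11034 = 6790$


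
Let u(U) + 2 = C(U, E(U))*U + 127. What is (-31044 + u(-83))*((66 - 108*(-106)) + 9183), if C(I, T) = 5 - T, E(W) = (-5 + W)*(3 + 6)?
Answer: -2009057790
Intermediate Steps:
E(W) = -45 + 9*W (E(W) = (-5 + W)*9 = -45 + 9*W)
u(U) = 125 + U*(50 - 9*U) (u(U) = -2 + ((5 - (-45 + 9*U))*U + 127) = -2 + ((5 + (45 - 9*U))*U + 127) = -2 + ((50 - 9*U)*U + 127) = -2 + (U*(50 - 9*U) + 127) = -2 + (127 + U*(50 - 9*U)) = 125 + U*(50 - 9*U))
(-31044 + u(-83))*((66 - 108*(-106)) + 9183) = (-31044 + (125 - 1*(-83)*(-50 + 9*(-83))))*((66 - 108*(-106)) + 9183) = (-31044 + (125 - 1*(-83)*(-50 - 747)))*((66 + 11448) + 9183) = (-31044 + (125 - 1*(-83)*(-797)))*(11514 + 9183) = (-31044 + (125 - 66151))*20697 = (-31044 - 66026)*20697 = -97070*20697 = -2009057790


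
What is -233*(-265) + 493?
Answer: 62238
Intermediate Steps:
-233*(-265) + 493 = 61745 + 493 = 62238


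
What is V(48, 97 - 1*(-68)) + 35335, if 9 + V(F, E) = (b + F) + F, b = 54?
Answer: 35476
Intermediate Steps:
V(F, E) = 45 + 2*F (V(F, E) = -9 + ((54 + F) + F) = -9 + (54 + 2*F) = 45 + 2*F)
V(48, 97 - 1*(-68)) + 35335 = (45 + 2*48) + 35335 = (45 + 96) + 35335 = 141 + 35335 = 35476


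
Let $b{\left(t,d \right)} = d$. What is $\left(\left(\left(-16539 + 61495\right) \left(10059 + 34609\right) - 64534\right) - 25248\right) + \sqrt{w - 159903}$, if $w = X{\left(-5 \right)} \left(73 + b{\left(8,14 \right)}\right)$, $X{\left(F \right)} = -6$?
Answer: $2008004826 + 15 i \sqrt{713} \approx 2.008 \cdot 10^{9} + 400.53 i$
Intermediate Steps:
$w = -522$ ($w = - 6 \left(73 + 14\right) = \left(-6\right) 87 = -522$)
$\left(\left(\left(-16539 + 61495\right) \left(10059 + 34609\right) - 64534\right) - 25248\right) + \sqrt{w - 159903} = \left(\left(\left(-16539 + 61495\right) \left(10059 + 34609\right) - 64534\right) - 25248\right) + \sqrt{-522 - 159903} = \left(\left(44956 \cdot 44668 - 64534\right) - 25248\right) + \sqrt{-160425} = \left(\left(2008094608 - 64534\right) - 25248\right) + 15 i \sqrt{713} = \left(2008030074 - 25248\right) + 15 i \sqrt{713} = 2008004826 + 15 i \sqrt{713}$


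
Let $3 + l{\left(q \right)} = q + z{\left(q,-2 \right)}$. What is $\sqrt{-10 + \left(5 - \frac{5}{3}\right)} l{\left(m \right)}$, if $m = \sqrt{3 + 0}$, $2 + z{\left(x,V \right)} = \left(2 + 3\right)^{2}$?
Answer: $\frac{2 i \sqrt{15} \left(20 + \sqrt{3}\right)}{3} \approx 56.112 i$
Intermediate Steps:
$z{\left(x,V \right)} = 23$ ($z{\left(x,V \right)} = -2 + \left(2 + 3\right)^{2} = -2 + 5^{2} = -2 + 25 = 23$)
$m = \sqrt{3} \approx 1.732$
$l{\left(q \right)} = 20 + q$ ($l{\left(q \right)} = -3 + \left(q + 23\right) = -3 + \left(23 + q\right) = 20 + q$)
$\sqrt{-10 + \left(5 - \frac{5}{3}\right)} l{\left(m \right)} = \sqrt{-10 + \left(5 - \frac{5}{3}\right)} \left(20 + \sqrt{3}\right) = \sqrt{-10 + \frac{10}{3}} \left(20 + \sqrt{3}\right) = \sqrt{- \frac{20}{3}} \left(20 + \sqrt{3}\right) = \frac{2 i \sqrt{15}}{3} \left(20 + \sqrt{3}\right) = \frac{2 i \sqrt{15} \left(20 + \sqrt{3}\right)}{3}$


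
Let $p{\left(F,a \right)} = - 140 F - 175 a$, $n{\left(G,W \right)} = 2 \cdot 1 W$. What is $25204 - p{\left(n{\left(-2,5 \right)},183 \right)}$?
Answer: $58629$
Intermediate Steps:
$n{\left(G,W \right)} = 2 W$
$p{\left(F,a \right)} = - 175 a - 140 F$
$25204 - p{\left(n{\left(-2,5 \right)},183 \right)} = 25204 - \left(\left(-175\right) 183 - 140 \cdot 2 \cdot 5\right) = 25204 - \left(-32025 - 1400\right) = 25204 - -33425 = 25204 + 33425 = 58629$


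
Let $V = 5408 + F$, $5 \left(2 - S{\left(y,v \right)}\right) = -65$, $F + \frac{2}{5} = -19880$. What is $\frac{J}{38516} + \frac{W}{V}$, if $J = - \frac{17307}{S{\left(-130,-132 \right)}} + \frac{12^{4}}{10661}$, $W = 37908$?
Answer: $- \frac{196793349139449}{74283043943780} \approx -2.6492$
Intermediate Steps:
$F = - \frac{99402}{5}$ ($F = - \frac{2}{5} - 19880 = - \frac{99402}{5} \approx -19880.0$)
$S{\left(y,v \right)} = 15$ ($S{\left(y,v \right)} = 2 - -13 = 2 + 13 = 15$)
$J = - \frac{61399629}{53305}$ ($J = - \frac{17307}{15} + \frac{12^{4}}{10661} = \left(-17307\right) \frac{1}{15} + 20736 \cdot \frac{1}{10661} = - \frac{5769}{5} + \frac{20736}{10661} = - \frac{61399629}{53305} \approx -1151.9$)
$V = - \frac{72362}{5}$ ($V = 5408 - \frac{99402}{5} = - \frac{72362}{5} \approx -14472.0$)
$\frac{J}{38516} + \frac{W}{V} = - \frac{61399629}{53305 \cdot 38516} + \frac{37908}{- \frac{72362}{5}} = \left(- \frac{61399629}{53305}\right) \frac{1}{38516} + 37908 \left(- \frac{5}{72362}\right) = - \frac{61399629}{2053095380} - \frac{94770}{36181} = - \frac{196793349139449}{74283043943780}$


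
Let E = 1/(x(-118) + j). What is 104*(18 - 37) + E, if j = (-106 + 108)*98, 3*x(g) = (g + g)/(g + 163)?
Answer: -51818489/26224 ≈ -1976.0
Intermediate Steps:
x(g) = 2*g/(3*(163 + g)) (x(g) = ((g + g)/(g + 163))/3 = ((2*g)/(163 + g))/3 = (2*g/(163 + g))/3 = 2*g/(3*(163 + g)))
j = 196 (j = 2*98 = 196)
E = 135/26224 (E = 1/((⅔)*(-118)/(163 - 118) + 196) = 1/((⅔)*(-118)/45 + 196) = 1/((⅔)*(-118)*(1/45) + 196) = 1/(-236/135 + 196) = 1/(26224/135) = 135/26224 ≈ 0.0051480)
104*(18 - 37) + E = 104*(18 - 37) + 135/26224 = 104*(-19) + 135/26224 = -1976 + 135/26224 = -51818489/26224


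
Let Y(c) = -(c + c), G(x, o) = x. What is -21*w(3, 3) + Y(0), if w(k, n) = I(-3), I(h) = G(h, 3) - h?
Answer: 0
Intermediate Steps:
Y(c) = -2*c
I(h) = 0 (I(h) = h - h = 0)
w(k, n) = 0
-21*w(3, 3) + Y(0) = -21*0 - 2*0 = 0 + 0 = 0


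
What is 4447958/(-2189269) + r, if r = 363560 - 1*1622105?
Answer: -2755298001563/2189269 ≈ -1.2585e+6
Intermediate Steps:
r = -1258545 (r = 363560 - 1622105 = -1258545)
4447958/(-2189269) + r = 4447958/(-2189269) - 1258545 = 4447958*(-1/2189269) - 1258545 = -4447958/2189269 - 1258545 = -2755298001563/2189269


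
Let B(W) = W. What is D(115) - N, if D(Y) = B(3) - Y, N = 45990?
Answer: -46102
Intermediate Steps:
D(Y) = 3 - Y
D(115) - N = (3 - 1*115) - 1*45990 = (3 - 115) - 45990 = -112 - 45990 = -46102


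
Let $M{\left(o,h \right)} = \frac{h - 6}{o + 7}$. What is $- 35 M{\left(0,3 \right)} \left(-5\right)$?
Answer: $-75$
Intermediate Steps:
$M{\left(o,h \right)} = \frac{-6 + h}{7 + o}$
$- 35 M{\left(0,3 \right)} \left(-5\right) = - 35 \frac{-6 + 3}{7 + 0} \left(-5\right) = - 35 \cdot \frac{1}{7} \left(-3\right) \left(-5\right) = \left(-35\right) \left(- \frac{3}{7}\right) \left(-5\right) = 15 \left(-5\right) = -75$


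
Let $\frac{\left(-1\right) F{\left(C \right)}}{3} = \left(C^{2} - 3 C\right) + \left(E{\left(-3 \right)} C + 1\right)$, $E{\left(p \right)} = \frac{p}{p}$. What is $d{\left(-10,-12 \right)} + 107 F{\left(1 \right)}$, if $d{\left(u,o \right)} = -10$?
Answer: $-10$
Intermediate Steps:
$E{\left(p \right)} = 1$
$F{\left(C \right)} = -3 - 3 C^{2} + 6 C$ ($F{\left(C \right)} = - 3 \left(\left(C^{2} - 3 C\right) + \left(1 C + 1\right)\right) = - 3 \left(\left(C^{2} - 3 C\right) + \left(C + 1\right)\right) = - 3 \left(\left(C^{2} - 3 C\right) + \left(1 + C\right)\right) = - 3 \left(1 + C^{2} - 2 C\right) = -3 - 3 C^{2} + 6 C$)
$d{\left(-10,-12 \right)} + 107 F{\left(1 \right)} = -10 + 107 \left(-3 - 3 \cdot 1^{2} + 6 \cdot 1\right) = -10 + 107 \left(-3 - 3 + 6\right) = -10 + 107 \cdot 0 = -10 + 0 = -10$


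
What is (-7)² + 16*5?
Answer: 129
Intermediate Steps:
(-7)² + 16*5 = 49 + 80 = 129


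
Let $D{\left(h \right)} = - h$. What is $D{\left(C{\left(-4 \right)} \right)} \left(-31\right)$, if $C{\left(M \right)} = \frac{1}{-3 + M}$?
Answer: $- \frac{31}{7} \approx -4.4286$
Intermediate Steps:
$D{\left(C{\left(-4 \right)} \right)} \left(-31\right) = - \frac{1}{-3 - 4} \left(-31\right) = - \frac{1}{-7} \left(-31\right) = \left(-1\right) \left(- \frac{1}{7}\right) \left(-31\right) = \frac{1}{7} \left(-31\right) = - \frac{31}{7}$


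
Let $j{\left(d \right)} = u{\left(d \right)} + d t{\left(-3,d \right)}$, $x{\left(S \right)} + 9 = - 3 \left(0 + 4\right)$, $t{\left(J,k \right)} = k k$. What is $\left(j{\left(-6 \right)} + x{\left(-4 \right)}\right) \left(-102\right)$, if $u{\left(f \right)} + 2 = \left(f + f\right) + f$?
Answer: $26214$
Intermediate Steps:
$t{\left(J,k \right)} = k^{2}$
$x{\left(S \right)} = -21$ ($x{\left(S \right)} = -9 - 3 \left(0 + 4\right) = -9 - 12 = -21$)
$u{\left(f \right)} = -2 + 3 f$ ($u{\left(f \right)} = -2 + \left(\left(f + f\right) + f\right) = -2 + \left(2 f + f\right) = -2 + 3 f$)
$j{\left(d \right)} = -2 + d^{3} + 3 d$ ($j{\left(d \right)} = \left(-2 + 3 d\right) + d d^{2} = \left(-2 + 3 d\right) + d^{3} = -2 + d^{3} + 3 d$)
$\left(j{\left(-6 \right)} + x{\left(-4 \right)}\right) \left(-102\right) = \left(\left(-2 + \left(-6\right)^{3} + 3 \left(-6\right)\right) - 21\right) \left(-102\right) = \left(\left(-2 - 216 - 18\right) - 21\right) \left(-102\right) = \left(-236 - 21\right) \left(-102\right) = \left(-257\right) \left(-102\right) = 26214$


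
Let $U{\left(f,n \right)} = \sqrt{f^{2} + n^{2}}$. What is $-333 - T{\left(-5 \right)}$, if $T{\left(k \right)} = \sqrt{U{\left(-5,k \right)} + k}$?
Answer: $-333 - \sqrt{-5 + 5 \sqrt{2}} \approx -334.44$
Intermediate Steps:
$T{\left(k \right)} = \sqrt{k + \sqrt{25 + k^{2}}}$ ($T{\left(k \right)} = \sqrt{\sqrt{\left(-5\right)^{2} + k^{2}} + k} = \sqrt{\sqrt{25 + k^{2}} + k} = \sqrt{k + \sqrt{25 + k^{2}}}$)
$-333 - T{\left(-5 \right)} = -333 - \sqrt{-5 + \sqrt{25 + \left(-5\right)^{2}}} = -333 - \sqrt{-5 + \sqrt{25 + 25}} = -333 - \sqrt{-5 + \sqrt{50}} = -333 - \sqrt{-5 + 5 \sqrt{2}}$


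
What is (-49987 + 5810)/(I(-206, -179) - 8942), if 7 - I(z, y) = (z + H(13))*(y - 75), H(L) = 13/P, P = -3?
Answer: 132531/187079 ≈ 0.70842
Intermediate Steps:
H(L) = -13/3 (H(L) = 13/(-3) = 13*(-1/3) = -13/3)
I(z, y) = 7 - (-75 + y)*(-13/3 + z) (I(z, y) = 7 - (z - 13/3)*(y - 75) = 7 - (-13/3 + z)*(-75 + y) = 7 - (-75 + y)*(-13/3 + z))
(-49987 + 5810)/(I(-206, -179) - 8942) = (-49987 + 5810)/((-318 + 75*(-206) + (13/3)*(-179) - 1*(-179)*(-206)) - 8942) = -44177/((-318 - 15450 - 2327/3 - 36874) - 8942) = -44177/(-160253/3 - 8942) = -44177/(-187079/3) = -44177*(-3/187079) = 132531/187079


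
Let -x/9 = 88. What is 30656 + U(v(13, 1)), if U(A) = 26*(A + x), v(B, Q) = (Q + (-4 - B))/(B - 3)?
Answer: 50112/5 ≈ 10022.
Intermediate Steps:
x = -792 (x = -9*88 = -792)
v(B, Q) = (-4 + Q - B)/(-3 + B)
U(A) = -20592 + 26*A (U(A) = 26*(A - 792) = 26*(-792 + A) = -20592 + 26*A)
30656 + U(v(13, 1)) = 30656 + (-20592 + 26*((-4 + 1 - 1*13)/(-3 + 13))) = 30656 + (-20592 + 26*((-4 + 1 - 13)/10)) = 30656 + (-20592 + 26*((⅒)*(-16))) = 30656 + (-20592 + 26*(-8/5)) = 30656 + (-20592 - 208/5) = 30656 - 103168/5 = 50112/5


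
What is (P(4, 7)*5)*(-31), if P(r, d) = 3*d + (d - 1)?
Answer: -4185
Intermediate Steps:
P(r, d) = -1 + 4*d (P(r, d) = 3*d + (-1 + d) = -1 + 4*d)
(P(4, 7)*5)*(-31) = ((-1 + 4*7)*5)*(-31) = ((-1 + 28)*5)*(-31) = (27*5)*(-31) = 135*(-31) = -4185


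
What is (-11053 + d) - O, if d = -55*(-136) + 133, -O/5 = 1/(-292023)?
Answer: -1004559125/292023 ≈ -3440.0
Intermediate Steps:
O = 5/292023 (O = -5/(-292023) = -5*(-1/292023) = 5/292023 ≈ 1.7122e-5)
d = 7613 (d = 7480 + 133 = 7613)
(-11053 + d) - O = (-11053 + 7613) - 1*5/292023 = -3440 - 5/292023 = -1004559125/292023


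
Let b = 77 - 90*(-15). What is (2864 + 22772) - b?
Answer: 24209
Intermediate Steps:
b = 1427 (b = 77 + 1350 = 1427)
(2864 + 22772) - b = (2864 + 22772) - 1*1427 = 25636 - 1427 = 24209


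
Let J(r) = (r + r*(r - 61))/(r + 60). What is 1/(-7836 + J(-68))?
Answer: -1/8924 ≈ -0.00011206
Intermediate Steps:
J(r) = (r + r*(-61 + r))/(60 + r)
1/(-7836 + J(-68)) = 1/(-7836 - 68*(-60 - 68)/(60 - 68)) = 1/(-7836 - 68*(-128)/(-8)) = 1/(-7836 - 68*(-⅛)*(-128)) = 1/(-7836 - 1088) = 1/(-8924) = -1/8924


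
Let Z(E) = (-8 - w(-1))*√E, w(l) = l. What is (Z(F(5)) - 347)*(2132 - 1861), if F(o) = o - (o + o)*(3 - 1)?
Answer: -94037 - 1897*I*√15 ≈ -94037.0 - 7347.0*I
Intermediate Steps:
F(o) = -3*o (F(o) = o - 2*o*2 = o - 4*o = -3*o)
Z(E) = -7*√E (Z(E) = (-8 - 1*(-1))*√E = (-8 + 1)*√E = -7*√E)
(Z(F(5)) - 347)*(2132 - 1861) = (-7*I*√15 - 347)*(2132 - 1861) = (-7*I*√15 - 347)*271 = (-347 - 7*I*√15)*271 = -94037 - 1897*I*√15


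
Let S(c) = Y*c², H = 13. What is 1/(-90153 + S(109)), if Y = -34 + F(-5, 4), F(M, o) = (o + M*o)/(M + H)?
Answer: -1/517869 ≈ -1.9310e-6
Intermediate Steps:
F(M, o) = (o + M*o)/(13 + M) (F(M, o) = (o + M*o)/(M + 13) = (o + M*o)/(13 + M))
Y = -36 (Y = -34 + 4*(1 - 5)/(13 - 5) = -34 + 4*(-4)/8 = -34 + 4*(⅛)*(-4) = -34 - 2 = -36)
S(c) = -36*c²
1/(-90153 + S(109)) = 1/(-90153 - 36*109²) = 1/(-90153 - 36*11881) = 1/(-90153 - 427716) = 1/(-517869) = -1/517869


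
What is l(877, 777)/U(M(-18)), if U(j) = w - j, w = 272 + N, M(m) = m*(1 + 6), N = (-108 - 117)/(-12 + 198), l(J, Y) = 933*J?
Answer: 50730942/24601 ≈ 2062.1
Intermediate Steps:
N = -75/62 (N = -225/186 = -225*1/186 = -75/62 ≈ -1.2097)
M(m) = 7*m (M(m) = m*7 = 7*m)
w = 16789/62 (w = 272 - 75/62 = 16789/62 ≈ 270.79)
U(j) = 16789/62 - j
l(877, 777)/U(M(-18)) = (933*877)/(16789/62 - 7*(-18)) = 818241/(16789/62 - 1*(-126)) = 818241/(16789/62 + 126) = 818241/(24601/62) = 818241*(62/24601) = 50730942/24601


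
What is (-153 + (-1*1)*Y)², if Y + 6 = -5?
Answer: 20164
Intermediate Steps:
Y = -11 (Y = -6 - 5 = -11)
(-153 + (-1*1)*Y)² = (-153 - 1*1*(-11))² = (-153 - 1*(-11))² = (-153 + 11)² = (-142)² = 20164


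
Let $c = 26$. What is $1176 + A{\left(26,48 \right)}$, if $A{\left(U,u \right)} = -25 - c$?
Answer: $1125$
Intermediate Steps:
$A{\left(U,u \right)} = -51$ ($A{\left(U,u \right)} = -25 - 26 = -51$)
$1176 + A{\left(26,48 \right)} = 1176 - 51 = 1125$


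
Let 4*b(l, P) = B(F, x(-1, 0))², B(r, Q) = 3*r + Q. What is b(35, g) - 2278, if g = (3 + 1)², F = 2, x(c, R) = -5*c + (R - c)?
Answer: -2242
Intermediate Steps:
x(c, R) = R - 6*c
B(r, Q) = Q + 3*r
g = 16 (g = 4² = 16)
b(l, P) = 36 (b(l, P) = ((0 - 6*(-1)) + 3*2)²/4 = ((0 + 6) + 6)²/4 = (6 + 6)²/4 = (¼)*12² = (¼)*144 = 36)
b(35, g) - 2278 = 36 - 2278 = -2242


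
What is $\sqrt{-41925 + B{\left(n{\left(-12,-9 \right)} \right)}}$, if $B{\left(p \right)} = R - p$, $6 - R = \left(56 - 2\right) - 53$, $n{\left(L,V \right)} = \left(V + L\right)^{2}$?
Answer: $i \sqrt{42361} \approx 205.82 i$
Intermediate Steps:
$n{\left(L,V \right)} = \left(L + V\right)^{2}$
$R = 5$ ($R = 6 - \left(\left(56 - 2\right) - 53\right) = 6 - \left(54 - 53\right) = 6 - 1 = 5$)
$B{\left(p \right)} = 5 - p$
$\sqrt{-41925 + B{\left(n{\left(-12,-9 \right)} \right)}} = \sqrt{-41925 + \left(5 - \left(-12 - 9\right)^{2}\right)} = \sqrt{-41925 + \left(5 - \left(-21\right)^{2}\right)} = \sqrt{-41925 + \left(5 - 441\right)} = \sqrt{-41925 - 436} = \sqrt{-42361} = i \sqrt{42361}$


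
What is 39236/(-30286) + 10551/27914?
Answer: -387843059/422701702 ≈ -0.91753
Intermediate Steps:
39236/(-30286) + 10551/27914 = 39236*(-1/30286) + 10551*(1/27914) = -19618/15143 + 10551/27914 = -387843059/422701702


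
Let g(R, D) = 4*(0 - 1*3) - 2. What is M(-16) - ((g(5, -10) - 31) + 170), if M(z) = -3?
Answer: -128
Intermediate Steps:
g(R, D) = -14 (g(R, D) = 4*(0 - 3) - 2 = 4*(-3) - 2 = -12 - 2 = -14)
M(-16) - ((g(5, -10) - 31) + 170) = -3 - ((-14 - 31) + 170) = -3 - (-45 + 170) = -3 - 1*125 = -3 - 125 = -128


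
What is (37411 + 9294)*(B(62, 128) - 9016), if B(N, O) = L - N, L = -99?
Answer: -428611785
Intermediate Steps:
B(N, O) = -99 - N
(37411 + 9294)*(B(62, 128) - 9016) = (37411 + 9294)*((-99 - 1*62) - 9016) = 46705*((-99 - 62) - 9016) = 46705*(-161 - 9016) = 46705*(-9177) = -428611785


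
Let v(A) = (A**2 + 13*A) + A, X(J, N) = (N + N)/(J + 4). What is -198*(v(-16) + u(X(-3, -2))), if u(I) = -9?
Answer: -4554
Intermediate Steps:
X(J, N) = 2*N/(4 + J) (X(J, N) = (2*N)/(4 + J) = 2*N/(4 + J))
v(A) = A**2 + 14*A
-198*(v(-16) + u(X(-3, -2))) = -198*(-16*(14 - 16) - 9) = -198*(-16*(-2) - 9) = -198*(32 - 9) = -198*23 = -4554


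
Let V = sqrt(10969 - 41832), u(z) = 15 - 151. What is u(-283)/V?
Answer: 136*I*sqrt(30863)/30863 ≈ 0.77414*I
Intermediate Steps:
u(z) = -136
V = I*sqrt(30863) (V = sqrt(-30863) = I*sqrt(30863) ≈ 175.68*I)
u(-283)/V = -136*(-I*sqrt(30863)/30863) = -(-136)*I*sqrt(30863)/30863 = 136*I*sqrt(30863)/30863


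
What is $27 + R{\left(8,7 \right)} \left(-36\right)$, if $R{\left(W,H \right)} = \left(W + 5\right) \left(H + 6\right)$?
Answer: $-6057$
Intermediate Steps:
$R{\left(W,H \right)} = \left(5 + W\right) \left(6 + H\right)$
$27 + R{\left(8,7 \right)} \left(-36\right) = 27 + \left(30 + 5 \cdot 7 + 6 \cdot 8 + 7 \cdot 8\right) \left(-36\right) = 27 + \left(30 + 35 + 48 + 56\right) \left(-36\right) = 27 + 169 \left(-36\right) = 27 - 6084 = -6057$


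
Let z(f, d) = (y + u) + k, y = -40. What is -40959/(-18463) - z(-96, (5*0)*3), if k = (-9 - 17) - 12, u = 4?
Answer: 38033/499 ≈ 76.218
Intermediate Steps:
k = -38 (k = -26 - 12 = -38)
z(f, d) = -74 (z(f, d) = (-40 + 4) - 38 = -36 - 38 = -74)
-40959/(-18463) - z(-96, (5*0)*3) = -40959/(-18463) - 1*(-74) = -40959*(-1/18463) + 74 = 1107/499 + 74 = 38033/499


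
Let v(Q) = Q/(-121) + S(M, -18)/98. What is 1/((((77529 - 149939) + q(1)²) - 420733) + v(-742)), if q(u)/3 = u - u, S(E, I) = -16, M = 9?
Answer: -5929/2923809457 ≈ -2.0278e-6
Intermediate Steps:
q(u) = 0 (q(u) = 3*(u - u) = 3*0 = 0)
v(Q) = -8/49 - Q/121 (v(Q) = Q/(-121) - 16/98 = Q*(-1/121) - 16*1/98 = -Q/121 - 8/49 = -8/49 - Q/121)
1/((((77529 - 149939) + q(1)²) - 420733) + v(-742)) = 1/((((77529 - 149939) + 0²) - 420733) + (-8/49 - 1/121*(-742))) = 1/(((-72410 + 0) - 420733) + (-8/49 + 742/121)) = 1/((-72410 - 420733) + 35390/5929) = 1/(-493143 + 35390/5929) = 1/(-2923809457/5929) = -5929/2923809457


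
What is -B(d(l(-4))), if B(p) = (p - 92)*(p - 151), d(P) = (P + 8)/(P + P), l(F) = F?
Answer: -56055/4 ≈ -14014.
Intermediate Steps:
d(P) = (8 + P)/(2*P) (d(P) = (8 + P)/((2*P)) = (8 + P)*(1/(2*P)) = (8 + P)/(2*P))
B(p) = (-151 + p)*(-92 + p) (B(p) = (-92 + p)*(-151 + p) = (-151 + p)*(-92 + p))
-B(d(l(-4))) = -(13892 + ((½)*(8 - 4)/(-4))² - 243*(8 - 4)/(2*(-4))) = -(13892 + ((½)*(-¼)*4)² - 243*(-1)*4/(2*4)) = -(13892 + (-½)² - 243*(-½)) = -(13892 + ¼ + 243/2) = -1*56055/4 = -56055/4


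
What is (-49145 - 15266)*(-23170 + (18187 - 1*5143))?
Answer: 652225786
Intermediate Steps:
(-49145 - 15266)*(-23170 + (18187 - 1*5143)) = -64411*(-23170 + (18187 - 5143)) = -64411*(-23170 + 13044) = -64411*(-10126) = 652225786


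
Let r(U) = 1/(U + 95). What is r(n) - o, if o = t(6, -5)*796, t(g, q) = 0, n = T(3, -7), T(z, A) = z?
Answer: 1/98 ≈ 0.010204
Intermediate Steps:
n = 3
o = 0 (o = 0*796 = 0)
r(U) = 1/(95 + U)
r(n) - o = 1/(95 + 3) - 1*0 = 1/98 + 0 = 1/98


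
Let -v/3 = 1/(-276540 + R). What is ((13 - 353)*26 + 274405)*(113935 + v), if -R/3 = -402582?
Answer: 9391879338590985/310402 ≈ 3.0257e+10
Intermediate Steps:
R = 1207746 (R = -3*(-402582) = 1207746)
v = -1/310402 (v = -3/(-276540 + 1207746) = -3/931206 = -3*1/931206 = -1/310402 ≈ -3.2216e-6)
((13 - 353)*26 + 274405)*(113935 + v) = ((13 - 353)*26 + 274405)*(113935 - 1/310402) = (-340*26 + 274405)*(35365651869/310402) = (-8840 + 274405)*(35365651869/310402) = 265565*(35365651869/310402) = 9391879338590985/310402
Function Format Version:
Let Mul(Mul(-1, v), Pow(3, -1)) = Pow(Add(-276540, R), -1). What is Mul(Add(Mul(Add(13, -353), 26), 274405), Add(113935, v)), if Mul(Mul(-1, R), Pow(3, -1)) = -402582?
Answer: Rational(9391879338590985, 310402) ≈ 3.0257e+10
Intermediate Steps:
R = 1207746 (R = Mul(-3, -402582) = 1207746)
v = Rational(-1, 310402) (v = Mul(-3, Pow(Add(-276540, 1207746), -1)) = Mul(-3, Pow(931206, -1)) = Mul(-3, Rational(1, 931206)) = Rational(-1, 310402) ≈ -3.2216e-6)
Mul(Add(Mul(Add(13, -353), 26), 274405), Add(113935, v)) = Mul(Add(Mul(Add(13, -353), 26), 274405), Add(113935, Rational(-1, 310402))) = Mul(Add(Mul(-340, 26), 274405), Rational(35365651869, 310402)) = Mul(Add(-8840, 274405), Rational(35365651869, 310402)) = Mul(265565, Rational(35365651869, 310402)) = Rational(9391879338590985, 310402)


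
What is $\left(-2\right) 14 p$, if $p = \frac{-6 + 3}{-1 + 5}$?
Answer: $21$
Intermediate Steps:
$p = - \frac{3}{4} \approx -0.75$
$\left(-2\right) 14 p = \left(-2\right) 14 \left(- \frac{3}{4}\right) = \left(-28\right) \left(- \frac{3}{4}\right) = 21$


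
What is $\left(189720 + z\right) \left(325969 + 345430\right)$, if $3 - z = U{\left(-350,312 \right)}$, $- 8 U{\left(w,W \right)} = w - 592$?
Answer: $\frac{509203100979}{4} \approx 1.273 \cdot 10^{11}$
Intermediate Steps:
$U{\left(w,W \right)} = 74 - \frac{w}{8}$ ($U{\left(w,W \right)} = - \frac{w - 592}{8} = - \frac{-592 + w}{8} = 74 - \frac{w}{8}$)
$z = - \frac{459}{4}$ ($z = 3 - \left(74 - - \frac{175}{4}\right) = 3 - \left(74 + \frac{175}{4}\right) = 3 - \frac{471}{4} = - \frac{459}{4} \approx -114.75$)
$\left(189720 + z\right) \left(325969 + 345430\right) = \left(189720 - \frac{459}{4}\right) \left(325969 + 345430\right) = \frac{758421}{4} \cdot 671399 = \frac{509203100979}{4}$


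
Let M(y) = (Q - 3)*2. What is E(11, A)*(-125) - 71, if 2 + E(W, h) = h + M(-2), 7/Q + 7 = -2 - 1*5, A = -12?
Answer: 2554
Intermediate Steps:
Q = -½ (Q = 7/(-7 + (-2 - 1*5)) = 7/(-7 + (-2 - 5)) = 7/(-7 - 7) = 7/(-14) = 7*(-1/14) = -½ ≈ -0.50000)
M(y) = -7 (M(y) = (-½ - 3)*2 = -7/2*2 = -7)
E(W, h) = -9 + h (E(W, h) = -2 + (h - 7) = -2 + (-7 + h) = -9 + h)
E(11, A)*(-125) - 71 = (-9 - 12)*(-125) - 71 = -21*(-125) - 71 = 2625 - 71 = 2554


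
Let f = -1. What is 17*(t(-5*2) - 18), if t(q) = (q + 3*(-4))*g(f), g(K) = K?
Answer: 68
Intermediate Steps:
t(q) = 12 - q (t(q) = (q + 3*(-4))*(-1) = (q - 12)*(-1) = (-12 + q)*(-1) = 12 - q)
17*(t(-5*2) - 18) = 17*((12 - (-5)*2) - 18) = 17*((12 - 1*(-10)) - 18) = 17*((12 + 10) - 18) = 17*(22 - 18) = 17*4 = 68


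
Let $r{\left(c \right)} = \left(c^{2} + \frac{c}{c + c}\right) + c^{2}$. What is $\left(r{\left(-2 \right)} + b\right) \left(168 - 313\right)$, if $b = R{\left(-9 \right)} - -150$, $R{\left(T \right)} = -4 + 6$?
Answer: $- \frac{46545}{2} \approx -23273.0$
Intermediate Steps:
$R{\left(T \right)} = 2$
$b = 152$ ($b = 2 - -150 = 2 + 150 = 152$)
$r{\left(c \right)} = \frac{1}{2} + 2 c^{2}$ ($r{\left(c \right)} = \left(c^{2} + \frac{c}{2 c}\right) + c^{2} = \left(c^{2} + \frac{1}{2 c} c\right) + c^{2} = \left(c^{2} + \frac{1}{2}\right) + c^{2} = \left(\frac{1}{2} + c^{2}\right) + c^{2} = \frac{1}{2} + 2 c^{2}$)
$\left(r{\left(-2 \right)} + b\right) \left(168 - 313\right) = \left(\left(\frac{1}{2} + 2 \left(-2\right)^{2}\right) + 152\right) \left(168 - 313\right) = \left(\left(\frac{1}{2} + 2 \cdot 4\right) + 152\right) \left(-145\right) = \left(\left(\frac{1}{2} + 8\right) + 152\right) \left(-145\right) = \left(\frac{17}{2} + 152\right) \left(-145\right) = \frac{321}{2} \left(-145\right) = - \frac{46545}{2}$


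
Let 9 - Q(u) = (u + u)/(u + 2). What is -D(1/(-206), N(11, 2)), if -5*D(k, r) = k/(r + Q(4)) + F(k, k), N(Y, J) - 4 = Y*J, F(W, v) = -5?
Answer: -104033/104030 ≈ -1.0000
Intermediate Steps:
Q(u) = 9 - 2*u/(2 + u) (Q(u) = 9 - (u + u)/(u + 2) = 9 - 2*u/(2 + u))
N(Y, J) = 4 + J*Y (N(Y, J) = 4 + Y*J = 4 + J*Y)
D(k, r) = 1 - k/(5*(23/3 + r)) (D(k, r) = -(k/(r + (18 + 7*4)/(2 + 4)) - 5)/5 = -(k/(r + (18 + 28)/6) - 5)/5 = -(k/(r + (⅙)*46) - 5)/5 = -(k/(r + 23/3) - 5)/5 = -(k/(23/3 + r) - 5)/5 = -(-5 + k/(23/3 + r))/5 = 1 - k/(5*(23/3 + r)))
-D(1/(-206), N(11, 2)) = -(115 - 3/(-206) + 15*(4 + 2*11))/(5*(23 + 3*(4 + 2*11))) = -(115 - 3*(-1/206) + 15*(4 + 22))/(5*(23 + 3*(4 + 22))) = -(115 + 3/206 + 15*26)/(5*(23 + 3*26)) = -(115 + 3/206 + 390)/(5*(23 + 78)) = -104033/(5*101*206) = -1*104033/104030 = -104033/104030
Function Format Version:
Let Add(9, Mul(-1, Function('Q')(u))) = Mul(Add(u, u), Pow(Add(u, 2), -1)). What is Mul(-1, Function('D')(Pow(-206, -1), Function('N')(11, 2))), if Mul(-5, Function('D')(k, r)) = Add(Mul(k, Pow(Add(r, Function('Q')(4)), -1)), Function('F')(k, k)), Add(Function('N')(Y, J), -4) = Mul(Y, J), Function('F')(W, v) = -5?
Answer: Rational(-104033, 104030) ≈ -1.0000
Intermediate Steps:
Function('Q')(u) = Add(9, Mul(-2, u, Pow(Add(2, u), -1))) (Function('Q')(u) = Add(9, Mul(-1, Mul(Add(u, u), Pow(Add(u, 2), -1)))) = Add(9, Mul(-1, Mul(Mul(2, u), Pow(Add(2, u), -1)))) = Add(9, Mul(-1, Mul(2, u, Pow(Add(2, u), -1)))) = Add(9, Mul(-2, u, Pow(Add(2, u), -1))))
Function('N')(Y, J) = Add(4, Mul(J, Y)) (Function('N')(Y, J) = Add(4, Mul(Y, J)) = Add(4, Mul(J, Y)))
Function('D')(k, r) = Add(1, Mul(Rational(-1, 5), k, Pow(Add(Rational(23, 3), r), -1))) (Function('D')(k, r) = Mul(Rational(-1, 5), Add(Mul(k, Pow(Add(r, Mul(Pow(Add(2, 4), -1), Add(18, Mul(7, 4)))), -1)), -5)) = Mul(Rational(-1, 5), Add(Mul(k, Pow(Add(r, Mul(Pow(6, -1), Add(18, 28))), -1)), -5)) = Mul(Rational(-1, 5), Add(Mul(k, Pow(Add(r, Mul(Rational(1, 6), 46)), -1)), -5)) = Mul(Rational(-1, 5), Add(Mul(k, Pow(Add(r, Rational(23, 3)), -1)), -5)) = Mul(Rational(-1, 5), Add(Mul(k, Pow(Add(Rational(23, 3), r), -1)), -5)) = Mul(Rational(-1, 5), Add(-5, Mul(k, Pow(Add(Rational(23, 3), r), -1)))) = Add(1, Mul(Rational(-1, 5), k, Pow(Add(Rational(23, 3), r), -1))))
Mul(-1, Function('D')(Pow(-206, -1), Function('N')(11, 2))) = Mul(-1, Mul(Rational(1, 5), Pow(Add(23, Mul(3, Add(4, Mul(2, 11)))), -1), Add(115, Mul(-3, Pow(-206, -1)), Mul(15, Add(4, Mul(2, 11)))))) = Mul(-1, Mul(Rational(1, 5), Pow(Add(23, Mul(3, Add(4, 22))), -1), Add(115, Mul(-3, Rational(-1, 206)), Mul(15, Add(4, 22))))) = Mul(-1, Mul(Rational(1, 5), Pow(Add(23, Mul(3, 26)), -1), Add(115, Rational(3, 206), Mul(15, 26)))) = Mul(-1, Mul(Rational(1, 5), Pow(Add(23, 78), -1), Add(115, Rational(3, 206), 390))) = Mul(-1, Mul(Rational(1, 5), Pow(101, -1), Rational(104033, 206))) = Mul(-1, Mul(Rational(1, 5), Rational(1, 101), Rational(104033, 206))) = Mul(-1, Rational(104033, 104030)) = Rational(-104033, 104030)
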